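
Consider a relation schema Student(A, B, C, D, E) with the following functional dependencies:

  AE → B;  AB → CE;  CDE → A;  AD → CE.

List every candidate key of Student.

(A, D), (C, D, E)

Attribute D never appears on the right-hand side of any dependency, so D must belong to every candidate key.
{D}⁺ = {D}, which is not all of the schema, so we must add further attributes.
{A, D}⁺: AD→CE adds C, E; AE→B adds B → {A, B, C, D, E}. Minimal: {D}⁺ = {D}; {A}⁺ = {A} — none reach the full schema.
{C, D, E}⁺: CDE→A adds A; AE→B adds B → {A, B, C, D, E}. Minimal: {D, E}⁺ = {D, E}; {C, E}⁺ = {C, E}; {C, D}⁺ = {C, D} — none reach the full schema.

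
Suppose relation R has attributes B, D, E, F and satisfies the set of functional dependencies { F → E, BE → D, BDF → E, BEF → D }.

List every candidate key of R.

Attributes B, F never appear on any right-hand side, so every candidate key must contain {B, F}.
{B, F}⁺ = {B, D, E, F}, which is all of the schema, so {B, F} is the only candidate key.

{B, F}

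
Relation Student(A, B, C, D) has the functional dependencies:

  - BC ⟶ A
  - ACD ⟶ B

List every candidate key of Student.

{A, C, D}; {B, C, D}

{A, C, D}⁺: ACD→B adds B → {A, B, C, D}.
{B, C, D}⁺: BC→A adds A → {A, B, C, D}.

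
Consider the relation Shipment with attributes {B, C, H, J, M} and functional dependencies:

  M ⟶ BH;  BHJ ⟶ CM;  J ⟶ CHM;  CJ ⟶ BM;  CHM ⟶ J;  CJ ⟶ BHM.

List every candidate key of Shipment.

{J}, {C, M}

{J}⁺: J→CHM adds C, H, M; CJ→BM adds B → {B, C, H, J, M}.
{C, M}⁺: M→BH adds B, H; CHM→J adds J → {B, C, H, J, M}. Minimal: {M}⁺ = {B, H, M}; {C}⁺ = {C} — none reach the full schema.
Any other superkey contains one of these as a subset, so there are no further candidate keys.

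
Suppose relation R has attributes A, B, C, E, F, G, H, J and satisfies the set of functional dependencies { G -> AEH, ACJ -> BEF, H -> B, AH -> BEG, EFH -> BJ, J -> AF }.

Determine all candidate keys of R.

{C, F, G}⁺: G→AEH adds A, E, H; H→B adds B; EFH→BJ adds J → {A, B, C, E, F, G, H, J}. Minimal: {F, G}⁺ = {A, B, E, F, G, H, J}; {C, G}⁺ = {A, B, C, E, G, H}; {C, F}⁺ = {C, F} — none reach the full schema.
{C, G, J}⁺: G→AEH adds A, E, H; ACJ→BEF adds B, F → {A, B, C, E, F, G, H, J}. Minimal: {G, J}⁺ = {A, B, E, F, G, H, J}; {C, J}⁺ = {A, B, C, E, F, J}; {C, G}⁺ = {A, B, C, E, G, H} — none reach the full schema.
{C, H, J}⁺: H→B adds B; J→AF adds A, F; ACJ→BEF adds E; AH→BEG adds G → {A, B, C, E, F, G, H, J}. Minimal: {H, J}⁺ = {A, B, E, F, G, H, J}; {C, J}⁺ = {A, B, C, E, F, J}; {C, H}⁺ = {B, C, H} — none reach the full schema.
{A, C, F, H}⁺: H→B adds B; AH→BEG adds E, G; EFH→BJ adds J → {A, B, C, E, F, G, H, J}. Minimal: {C, F, H}⁺ = {B, C, F, H}; {A, F, H}⁺ = {A, B, E, F, G, H, J}; {A, C, H}⁺ = {A, B, C, E, G, H}; … — none reach the full schema.
{C, E, F, H}⁺: H→B adds B; EFH→BJ adds J; J→AF adds A; AH→BEG adds G → {A, B, C, E, F, G, H, J}. Minimal: {E, F, H}⁺ = {A, B, E, F, G, H, J}; {C, F, H}⁺ = {B, C, F, H}; {C, E, H}⁺ = {B, C, E, H}; … — none reach the full schema.

{C, F, G}; {C, G, J}; {C, H, J}; {A, C, F, H}; {C, E, F, H}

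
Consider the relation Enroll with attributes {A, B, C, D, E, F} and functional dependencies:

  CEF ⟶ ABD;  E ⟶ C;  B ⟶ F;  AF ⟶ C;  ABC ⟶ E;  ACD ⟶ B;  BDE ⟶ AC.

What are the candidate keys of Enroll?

(A, B); (B, E); (E, F); (A, C, D); (A, D, E); (A, D, F)

{A, B}⁺: B→F adds F; AF→C adds C; ABC→E adds E; CEF→ABD adds D → {A, B, C, D, E, F}.
{B, E}⁺: E→C adds C; B→F adds F; CEF→ABD adds A, D → {A, B, C, D, E, F}.
{E, F}⁺: E→C adds C; CEF→ABD adds A, B, D → {A, B, C, D, E, F}.
{A, C, D}⁺: ACD→B adds B; B→F adds F; ABC→E adds E → {A, B, C, D, E, F}.
{A, D, E}⁺: E→C adds C; ACD→B adds B; B→F adds F → {A, B, C, D, E, F}.
{A, D, F}⁺: AF→C adds C; ACD→B adds B; ABC→E adds E → {A, B, C, D, E, F}.
Any other superkey contains one of these as a subset, so there are no further candidate keys.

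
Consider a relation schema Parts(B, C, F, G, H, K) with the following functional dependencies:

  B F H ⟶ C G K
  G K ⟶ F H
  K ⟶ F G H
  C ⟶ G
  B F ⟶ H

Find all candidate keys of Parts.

Attribute B never appears on the right-hand side of any dependency, so B must belong to every candidate key.
{B}⁺ = {B}, which is not all of the schema, so we must add further attributes.
{B, F}⁺: BF→H adds H; BFH→CGK adds C, G, K → {B, C, F, G, H, K}.
{B, K}⁺: K→FGH adds F, G, H; BFH→CGK adds C → {B, C, F, G, H, K}.
Any other superkey contains one of these as a subset, so there are no further candidate keys.

{B, F}, {B, K}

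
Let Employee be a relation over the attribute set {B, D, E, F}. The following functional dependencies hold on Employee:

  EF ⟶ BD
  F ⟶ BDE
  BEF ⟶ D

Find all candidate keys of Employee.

Attribute F never appears on the right-hand side of any dependency, so F must belong to every candidate key.
{F}⁺ = {B, D, E, F}, which is all of the schema, so {F} is the only candidate key.

(F)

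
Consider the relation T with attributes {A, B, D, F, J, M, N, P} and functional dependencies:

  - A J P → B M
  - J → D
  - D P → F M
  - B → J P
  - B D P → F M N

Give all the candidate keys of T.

{A, B}, {A, J, P}

Attribute A never appears on the right-hand side of any dependency, so A must belong to every candidate key.
{A}⁺ = {A}, which is not all of the schema, so we must add further attributes.
{A, B}⁺: B→JP adds J, P; AJP→BM adds M; J→D adds D; DP→FM adds F; BDP→FMN adds N → {A, B, D, F, J, M, N, P}. Minimal: {B}⁺ = {B, D, F, J, M, N, P}; {A}⁺ = {A} — none reach the full schema.
{A, J, P}⁺: AJP→BM adds B, M; J→D adds D; DP→FM adds F; BDP→FMN adds N → {A, B, D, F, J, M, N, P}. Minimal: {J, P}⁺ = {D, F, J, M, P}; {A, P}⁺ = {A, P}; {A, J}⁺ = {A, D, J} — none reach the full schema.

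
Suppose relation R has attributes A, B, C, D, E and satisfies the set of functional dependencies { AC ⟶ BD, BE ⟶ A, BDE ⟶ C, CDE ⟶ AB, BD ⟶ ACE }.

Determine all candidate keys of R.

{A, C}⁺: AC→BD adds B, D; BD→ACE adds E → {A, B, C, D, E}. Minimal: {C}⁺ = {C}; {A}⁺ = {A} — none reach the full schema.
{B, D}⁺: BD→ACE adds A, C, E → {A, B, C, D, E}. Minimal: {D}⁺ = {D}; {B}⁺ = {B} — none reach the full schema.
{B, C, E}⁺: BE→A adds A; AC→BD adds D → {A, B, C, D, E}. Minimal: {C, E}⁺ = {C, E}; {B, E}⁺ = {A, B, E}; {B, C}⁺ = {B, C} — none reach the full schema.
{C, D, E}⁺: CDE→AB adds A, B → {A, B, C, D, E}. Minimal: {D, E}⁺ = {D, E}; {C, E}⁺ = {C, E}; {C, D}⁺ = {C, D} — none reach the full schema.

{A, C}, {B, D}, {B, C, E}, {C, D, E}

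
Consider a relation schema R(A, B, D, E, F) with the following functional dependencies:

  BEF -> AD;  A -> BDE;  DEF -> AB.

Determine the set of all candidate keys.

AF, BEF, DEF

{A, F}⁺: A→BDE adds B, D, E → {A, B, D, E, F}. Minimal: {F}⁺ = {F}; {A}⁺ = {A, B, D, E} — none reach the full schema.
{B, E, F}⁺: BEF→AD adds A, D → {A, B, D, E, F}. Minimal: {E, F}⁺ = {E, F}; {B, F}⁺ = {B, F}; {B, E}⁺ = {B, E} — none reach the full schema.
{D, E, F}⁺: DEF→AB adds A, B → {A, B, D, E, F}. Minimal: {E, F}⁺ = {E, F}; {D, F}⁺ = {D, F}; {D, E}⁺ = {D, E} — none reach the full schema.
Any other superkey contains one of these as a subset, so there are no further candidate keys.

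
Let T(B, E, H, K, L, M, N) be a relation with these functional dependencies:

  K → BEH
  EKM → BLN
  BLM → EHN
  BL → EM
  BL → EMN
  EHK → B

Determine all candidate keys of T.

(K, L); (K, M)

Attribute K never appears on the right-hand side of any dependency, so K must belong to every candidate key.
{K}⁺ = {B, E, H, K}, which is not all of the schema, so we must add further attributes.
{K, L}⁺: K→BEH adds B, E, H; BL→EM adds M; BL→EMN adds N → {B, E, H, K, L, M, N}. Minimal: {L}⁺ = {L}; {K}⁺ = {B, E, H, K} — none reach the full schema.
{K, M}⁺: K→BEH adds B, E, H; EKM→BLN adds L, N → {B, E, H, K, L, M, N}. Minimal: {M}⁺ = {M}; {K}⁺ = {B, E, H, K} — none reach the full schema.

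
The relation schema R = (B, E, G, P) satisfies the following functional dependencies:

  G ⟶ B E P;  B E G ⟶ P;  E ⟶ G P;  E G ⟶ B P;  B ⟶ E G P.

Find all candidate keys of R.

B, E, G

{B}⁺: B→EGP adds E, G, P → {B, E, G, P}.
{E}⁺: E→GP adds G, P; EG→BP adds B → {B, E, G, P}.
{G}⁺: G→BEP adds B, E, P → {B, E, G, P}.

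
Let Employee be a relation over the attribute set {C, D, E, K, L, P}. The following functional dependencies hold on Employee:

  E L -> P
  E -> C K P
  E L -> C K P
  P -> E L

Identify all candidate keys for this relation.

Attribute D never appears on the right-hand side of any dependency, so D must belong to every candidate key.
{D}⁺ = {D}, which is not all of the schema, so we must add further attributes.
{D, E}⁺: E→CKP adds C, K, P; P→EL adds L → {C, D, E, K, L, P}. Minimal: {E}⁺ = {C, E, K, L, P}; {D}⁺ = {D} — none reach the full schema.
{D, P}⁺: P→EL adds E, L; E→CKP adds C, K → {C, D, E, K, L, P}. Minimal: {P}⁺ = {C, E, K, L, P}; {D}⁺ = {D} — none reach the full schema.
Any other superkey contains one of these as a subset, so there are no further candidate keys.

DE; DP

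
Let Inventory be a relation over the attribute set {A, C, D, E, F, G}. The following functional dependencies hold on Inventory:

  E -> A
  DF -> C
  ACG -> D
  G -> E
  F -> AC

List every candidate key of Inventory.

{F, G}⁺: G→E adds E; F→AC adds A, C; ACG→D adds D → {A, C, D, E, F, G}. Minimal: {G}⁺ = {A, E, G}; {F}⁺ = {A, C, F} — none reach the full schema.

{F, G}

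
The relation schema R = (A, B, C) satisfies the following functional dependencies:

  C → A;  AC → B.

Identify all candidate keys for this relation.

Attribute C never appears on the right-hand side of any dependency, so C must belong to every candidate key.
{C}⁺ = {A, B, C}, which is all of the schema, so {C} is the only candidate key.

C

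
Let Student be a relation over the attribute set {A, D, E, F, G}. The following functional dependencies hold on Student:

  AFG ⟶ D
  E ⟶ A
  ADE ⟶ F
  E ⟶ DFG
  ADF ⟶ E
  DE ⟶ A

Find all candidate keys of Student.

{E}⁺: E→A adds A; E→DFG adds D, F, G → {A, D, E, F, G}.
{A, D, F}⁺: ADF→E adds E; E→DFG adds G → {A, D, E, F, G}.
{A, F, G}⁺: AFG→D adds D; ADF→E adds E → {A, D, E, F, G}.

{E}; {A, D, F}; {A, F, G}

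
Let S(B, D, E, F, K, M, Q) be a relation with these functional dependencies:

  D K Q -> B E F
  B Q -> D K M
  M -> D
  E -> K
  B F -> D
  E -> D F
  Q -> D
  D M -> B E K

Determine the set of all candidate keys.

Attribute Q never appears on the right-hand side of any dependency, so Q must belong to every candidate key.
{Q}⁺ = {D, Q}, which is not all of the schema, so we must add further attributes.
{B, Q}⁺: BQ→DKM adds D, K, M; DM→BEK adds E; DKQ→BEF adds F → {B, D, E, F, K, M, Q}.
{E, Q}⁺: E→K adds K; E→DF adds D, F; DKQ→BEF adds B; BQ→DKM adds M → {B, D, E, F, K, M, Q}.
{K, Q}⁺: Q→D adds D; DKQ→BEF adds B, E, F; BQ→DKM adds M → {B, D, E, F, K, M, Q}.
{M, Q}⁺: M→D adds D; DM→BEK adds B, E, K; DKQ→BEF adds F → {B, D, E, F, K, M, Q}.
Any other superkey contains one of these as a subset, so there are no further candidate keys.

{B, Q}, {E, Q}, {K, Q}, {M, Q}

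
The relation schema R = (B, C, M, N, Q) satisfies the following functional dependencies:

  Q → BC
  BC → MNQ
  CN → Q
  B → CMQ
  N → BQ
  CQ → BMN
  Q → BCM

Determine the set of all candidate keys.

{B}⁺: B→CMQ adds C, M, Q; CQ→BMN adds N → {B, C, M, N, Q}.
{N}⁺: N→BQ adds B, Q; Q→BCM adds C, M → {B, C, M, N, Q}.
{Q}⁺: Q→BC adds B, C; BC→MNQ adds M, N → {B, C, M, N, Q}.
Any other superkey contains one of these as a subset, so there are no further candidate keys.

{B}, {N}, {Q}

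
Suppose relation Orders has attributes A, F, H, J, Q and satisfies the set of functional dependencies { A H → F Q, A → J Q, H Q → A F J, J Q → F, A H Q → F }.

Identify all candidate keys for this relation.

{A, H}, {H, Q}

Attribute H never appears on the right-hand side of any dependency, so H must belong to every candidate key.
{H}⁺ = {H}, which is not all of the schema, so we must add further attributes.
{A, H}⁺: AH→FQ adds F, Q; A→JQ adds J → {A, F, H, J, Q}. Minimal: {H}⁺ = {H}; {A}⁺ = {A, F, J, Q} — none reach the full schema.
{H, Q}⁺: HQ→AFJ adds A, F, J → {A, F, H, J, Q}. Minimal: {Q}⁺ = {Q}; {H}⁺ = {H} — none reach the full schema.
Any other superkey contains one of these as a subset, so there are no further candidate keys.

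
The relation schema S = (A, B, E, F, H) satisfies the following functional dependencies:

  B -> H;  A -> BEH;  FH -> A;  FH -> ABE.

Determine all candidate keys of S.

Attribute F never appears on the right-hand side of any dependency, so F must belong to every candidate key.
{F}⁺ = {F}, which is not all of the schema, so we must add further attributes.
{A, F}⁺: A→BEH adds B, E, H → {A, B, E, F, H}. Minimal: {F}⁺ = {F}; {A}⁺ = {A, B, E, H} — none reach the full schema.
{B, F}⁺: B→H adds H; FH→A adds A; FH→ABE adds E → {A, B, E, F, H}. Minimal: {F}⁺ = {F}; {B}⁺ = {B, H} — none reach the full schema.
{F, H}⁺: FH→A adds A; FH→ABE adds B, E → {A, B, E, F, H}. Minimal: {H}⁺ = {H}; {F}⁺ = {F} — none reach the full schema.

AF; BF; FH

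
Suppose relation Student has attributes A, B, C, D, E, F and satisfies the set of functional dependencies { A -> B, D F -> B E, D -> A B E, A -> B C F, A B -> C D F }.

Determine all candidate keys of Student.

{A}, {D}

{A}⁺: A→B adds B; A→BCF adds C, F; AB→CDF adds D; DF→BE adds E → {A, B, C, D, E, F}.
{D}⁺: D→ABE adds A, B, E; A→BCF adds C, F → {A, B, C, D, E, F}.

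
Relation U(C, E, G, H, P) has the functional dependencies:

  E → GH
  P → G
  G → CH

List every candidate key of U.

Attributes E, P never appear on any right-hand side, so every candidate key must contain {E, P}.
{E, P}⁺ = {C, E, G, H, P}, which is all of the schema, so {E, P} is the only candidate key.

{E, P}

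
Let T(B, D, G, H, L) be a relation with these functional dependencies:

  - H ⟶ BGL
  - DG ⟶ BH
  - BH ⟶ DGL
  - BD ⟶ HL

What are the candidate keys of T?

{H}; {B, D}; {D, G}

{H}⁺: H→BGL adds B, G, L; BH→DGL adds D → {B, D, G, H, L}.
{B, D}⁺: BD→HL adds H, L; H→BGL adds G → {B, D, G, H, L}.
{D, G}⁺: DG→BH adds B, H; BH→DGL adds L → {B, D, G, H, L}.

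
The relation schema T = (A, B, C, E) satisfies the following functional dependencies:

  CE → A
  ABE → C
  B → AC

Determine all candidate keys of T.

{B, E}

Attributes B, E never appear on any right-hand side, so every candidate key must contain {B, E}.
{B, E}⁺ = {A, B, C, E}, which is all of the schema, so {B, E} is the only candidate key.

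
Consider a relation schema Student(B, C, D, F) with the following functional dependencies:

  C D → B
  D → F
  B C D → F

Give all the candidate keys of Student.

Attributes C, D never appear on any right-hand side, so every candidate key must contain {C, D}.
{C, D}⁺ = {B, C, D, F}, which is all of the schema, so {C, D} is the only candidate key.

(C, D)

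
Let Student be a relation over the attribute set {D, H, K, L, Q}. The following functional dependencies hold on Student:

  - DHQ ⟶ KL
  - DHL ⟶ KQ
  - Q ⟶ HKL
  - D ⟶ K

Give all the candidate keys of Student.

(D, Q); (D, H, L)

Attribute D never appears on the right-hand side of any dependency, so D must belong to every candidate key.
{D}⁺ = {D, K}, which is not all of the schema, so we must add further attributes.
{D, Q}⁺: Q→HKL adds H, K, L → {D, H, K, L, Q}. Minimal: {Q}⁺ = {H, K, L, Q}; {D}⁺ = {D, K} — none reach the full schema.
{D, H, L}⁺: DHL→KQ adds K, Q → {D, H, K, L, Q}. Minimal: {H, L}⁺ = {H, L}; {D, L}⁺ = {D, K, L}; {D, H}⁺ = {D, H, K} — none reach the full schema.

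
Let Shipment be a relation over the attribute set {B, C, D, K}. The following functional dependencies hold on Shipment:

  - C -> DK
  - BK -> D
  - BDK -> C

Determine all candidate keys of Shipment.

{B, C}; {B, K}

Attribute B never appears on the right-hand side of any dependency, so B must belong to every candidate key.
{B}⁺ = {B}, which is not all of the schema, so we must add further attributes.
{B, C}⁺: C→DK adds D, K → {B, C, D, K}.
{B, K}⁺: BK→D adds D; BDK→C adds C → {B, C, D, K}.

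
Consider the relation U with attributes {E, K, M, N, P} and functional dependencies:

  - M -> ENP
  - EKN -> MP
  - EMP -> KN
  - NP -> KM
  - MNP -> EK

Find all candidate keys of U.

{M}, {N, P}, {E, K, N}

{M}⁺: M→ENP adds E, N, P; EMP→KN adds K → {E, K, M, N, P}.
{N, P}⁺: NP→KM adds K, M; MNP→EK adds E → {E, K, M, N, P}.
{E, K, N}⁺: EKN→MP adds M, P → {E, K, M, N, P}.
Any other superkey contains one of these as a subset, so there are no further candidate keys.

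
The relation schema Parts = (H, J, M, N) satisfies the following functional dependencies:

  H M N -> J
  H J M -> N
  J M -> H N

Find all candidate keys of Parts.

Attribute M never appears on the right-hand side of any dependency, so M must belong to every candidate key.
{M}⁺ = {M}, which is not all of the schema, so we must add further attributes.
{J, M}⁺: JM→HN adds H, N → {H, J, M, N}.
{H, M, N}⁺: HMN→J adds J → {H, J, M, N}.

{J, M}, {H, M, N}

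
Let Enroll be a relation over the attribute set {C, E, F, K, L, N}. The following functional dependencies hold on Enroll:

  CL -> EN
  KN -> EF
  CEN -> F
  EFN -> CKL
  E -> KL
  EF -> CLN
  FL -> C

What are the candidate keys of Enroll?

{C, E}⁺: E→KL adds K, L; CL→EN adds N; KN→EF adds F → {C, E, F, K, L, N}. Minimal: {E}⁺ = {E, K, L}; {C}⁺ = {C} — none reach the full schema.
{C, L}⁺: CL→EN adds E, N; CEN→F adds F; EFN→CKL adds K → {C, E, F, K, L, N}. Minimal: {L}⁺ = {L}; {C}⁺ = {C} — none reach the full schema.
{E, F}⁺: E→KL adds K, L; EF→CLN adds C, N → {C, E, F, K, L, N}. Minimal: {F}⁺ = {F}; {E}⁺ = {E, K, L} — none reach the full schema.
{E, N}⁺: E→KL adds K, L; KN→EF adds F; EFN→CKL adds C → {C, E, F, K, L, N}. Minimal: {N}⁺ = {N}; {E}⁺ = {E, K, L} — none reach the full schema.
{F, L}⁺: FL→C adds C; CL→EN adds E, N; EFN→CKL adds K → {C, E, F, K, L, N}. Minimal: {L}⁺ = {L}; {F}⁺ = {F} — none reach the full schema.
{K, N}⁺: KN→EF adds E, F; EFN→CKL adds C, L → {C, E, F, K, L, N}. Minimal: {N}⁺ = {N}; {K}⁺ = {K} — none reach the full schema.

(C, E), (C, L), (E, F), (E, N), (F, L), (K, N)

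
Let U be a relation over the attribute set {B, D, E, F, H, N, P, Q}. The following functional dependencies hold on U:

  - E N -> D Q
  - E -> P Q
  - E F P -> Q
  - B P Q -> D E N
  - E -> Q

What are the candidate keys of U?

{B, E, F, H}, {B, F, H, P, Q}

Attributes B, F, H never appear on any right-hand side, so every candidate key must contain {B, F, H}.
{B, F, H}⁺ = {B, F, H}, which is not all of the schema, so we must add further attributes.
{B, E, F, H}⁺: E→PQ adds P, Q; BPQ→DEN adds D, N → {B, D, E, F, H, N, P, Q}.
{B, F, H, P, Q}⁺: BPQ→DEN adds D, E, N → {B, D, E, F, H, N, P, Q}.
Any other superkey contains one of these as a subset, so there are no further candidate keys.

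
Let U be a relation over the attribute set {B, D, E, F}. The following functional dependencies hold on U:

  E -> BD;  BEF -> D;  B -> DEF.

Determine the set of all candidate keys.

{B}; {E}

{B}⁺: B→DEF adds D, E, F → {B, D, E, F}.
{E}⁺: E→BD adds B, D; B→DEF adds F → {B, D, E, F}.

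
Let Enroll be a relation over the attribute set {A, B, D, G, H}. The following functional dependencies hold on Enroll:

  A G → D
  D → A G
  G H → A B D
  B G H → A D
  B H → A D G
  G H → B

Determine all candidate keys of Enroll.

Attribute H never appears on the right-hand side of any dependency, so H must belong to every candidate key.
{H}⁺ = {H}, which is not all of the schema, so we must add further attributes.
{B, H}⁺: BH→ADG adds A, D, G → {A, B, D, G, H}.
{D, H}⁺: D→AG adds A, G; GH→ABD adds B → {A, B, D, G, H}.
{G, H}⁺: GH→ABD adds A, B, D → {A, B, D, G, H}.
Any other superkey contains one of these as a subset, so there are no further candidate keys.

{B, H}; {D, H}; {G, H}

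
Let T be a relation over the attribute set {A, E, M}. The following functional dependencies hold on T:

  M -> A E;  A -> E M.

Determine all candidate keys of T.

{A}⁺: A→EM adds E, M → {A, E, M}.
{M}⁺: M→AE adds A, E → {A, E, M}.
Any other superkey contains one of these as a subset, so there are no further candidate keys.

{A}; {M}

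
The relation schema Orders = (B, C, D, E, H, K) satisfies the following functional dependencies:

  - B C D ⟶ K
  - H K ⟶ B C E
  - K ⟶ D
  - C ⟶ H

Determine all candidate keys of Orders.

{C, K}⁺: K→D adds D; C→H adds H; HK→BCE adds B, E → {B, C, D, E, H, K}.
{H, K}⁺: HK→BCE adds B, C, E; K→D adds D → {B, C, D, E, H, K}.
{B, C, D}⁺: BCD→K adds K; C→H adds H; HK→BCE adds E → {B, C, D, E, H, K}.
Any other superkey contains one of these as a subset, so there are no further candidate keys.

{C, K}; {H, K}; {B, C, D}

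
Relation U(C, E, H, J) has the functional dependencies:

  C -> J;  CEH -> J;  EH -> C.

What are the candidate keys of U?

(E, H)

Attributes E, H never appear on any right-hand side, so every candidate key must contain {E, H}.
{E, H}⁺ = {C, E, H, J}, which is all of the schema, so {E, H} is the only candidate key.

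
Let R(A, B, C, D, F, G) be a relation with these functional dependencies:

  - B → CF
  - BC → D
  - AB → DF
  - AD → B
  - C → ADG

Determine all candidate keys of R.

B; C; AD

{B}⁺: B→CF adds C, F; BC→D adds D; C→ADG adds A, G → {A, B, C, D, F, G}.
{C}⁺: C→ADG adds A, D, G; AD→B adds B; B→CF adds F → {A, B, C, D, F, G}.
{A, D}⁺: AD→B adds B; B→CF adds C, F; C→ADG adds G → {A, B, C, D, F, G}.
Any other superkey contains one of these as a subset, so there are no further candidate keys.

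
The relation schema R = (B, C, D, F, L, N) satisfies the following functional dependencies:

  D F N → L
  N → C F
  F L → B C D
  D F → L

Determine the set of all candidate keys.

{D, N}; {L, N}

Attribute N never appears on the right-hand side of any dependency, so N must belong to every candidate key.
{N}⁺ = {C, F, N}, which is not all of the schema, so we must add further attributes.
{D, N}⁺: N→CF adds C, F; DF→L adds L; FL→BCD adds B → {B, C, D, F, L, N}. Minimal: {N}⁺ = {C, F, N}; {D}⁺ = {D} — none reach the full schema.
{L, N}⁺: N→CF adds C, F; FL→BCD adds B, D → {B, C, D, F, L, N}. Minimal: {N}⁺ = {C, F, N}; {L}⁺ = {L} — none reach the full schema.
Any other superkey contains one of these as a subset, so there are no further candidate keys.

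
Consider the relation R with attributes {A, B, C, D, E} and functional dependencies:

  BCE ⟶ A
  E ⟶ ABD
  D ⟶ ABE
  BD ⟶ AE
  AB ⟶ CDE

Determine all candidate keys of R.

{D}⁺: D→ABE adds A, B, E; AB→CDE adds C → {A, B, C, D, E}.
{E}⁺: E→ABD adds A, B, D; AB→CDE adds C → {A, B, C, D, E}.
{A, B}⁺: AB→CDE adds C, D, E → {A, B, C, D, E}.
Any other superkey contains one of these as a subset, so there are no further candidate keys.

{D}; {E}; {A, B}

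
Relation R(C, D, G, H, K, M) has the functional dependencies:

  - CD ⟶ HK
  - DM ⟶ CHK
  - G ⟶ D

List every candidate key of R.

GM

Attributes G, M never appear on any right-hand side, so every candidate key must contain {G, M}.
{G, M}⁺ = {C, D, G, H, K, M}, which is all of the schema, so {G, M} is the only candidate key.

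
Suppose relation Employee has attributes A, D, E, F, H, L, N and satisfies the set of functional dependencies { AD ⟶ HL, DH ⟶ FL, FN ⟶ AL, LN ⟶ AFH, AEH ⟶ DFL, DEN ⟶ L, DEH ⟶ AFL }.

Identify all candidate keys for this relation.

DEN, EFN, ELN, AEHN

Attributes E, N never appear on any right-hand side, so every candidate key must contain {E, N}.
{E, N}⁺ = {E, N}, which is not all of the schema, so we must add further attributes.
{D, E, N}⁺: DEN→L adds L; LN→AFH adds A, F, H → {A, D, E, F, H, L, N}. Minimal: {E, N}⁺ = {E, N}; {D, N}⁺ = {D, N}; {D, E}⁺ = {D, E} — none reach the full schema.
{E, F, N}⁺: FN→AL adds A, L; LN→AFH adds H; AEH→DFL adds D → {A, D, E, F, H, L, N}. Minimal: {F, N}⁺ = {A, F, H, L, N}; {E, N}⁺ = {E, N}; {E, F}⁺ = {E, F} — none reach the full schema.
{E, L, N}⁺: LN→AFH adds A, F, H; AEH→DFL adds D → {A, D, E, F, H, L, N}. Minimal: {L, N}⁺ = {A, F, H, L, N}; {E, N}⁺ = {E, N}; {E, L}⁺ = {E, L} — none reach the full schema.
{A, E, H, N}⁺: AEH→DFL adds D, F, L → {A, D, E, F, H, L, N}. Minimal: {E, H, N}⁺ = {E, H, N}; {A, H, N}⁺ = {A, H, N}; {A, E, N}⁺ = {A, E, N}; … — none reach the full schema.
Any other superkey contains one of these as a subset, so there are no further candidate keys.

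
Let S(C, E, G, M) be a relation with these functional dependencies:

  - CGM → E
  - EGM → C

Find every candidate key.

Attributes G, M never appear on any right-hand side, so every candidate key must contain {G, M}.
{G, M}⁺ = {G, M}, which is not all of the schema, so we must add further attributes.
{C, G, M}⁺: CGM→E adds E → {C, E, G, M}.
{E, G, M}⁺: EGM→C adds C → {C, E, G, M}.

{C, G, M}; {E, G, M}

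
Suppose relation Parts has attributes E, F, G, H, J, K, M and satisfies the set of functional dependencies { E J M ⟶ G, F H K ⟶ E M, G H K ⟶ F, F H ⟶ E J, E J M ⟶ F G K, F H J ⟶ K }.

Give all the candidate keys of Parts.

(F, H); (G, H, K); (E, H, J, M)

Attribute H never appears on the right-hand side of any dependency, so H must belong to every candidate key.
{H}⁺ = {H}, which is not all of the schema, so we must add further attributes.
{F, H}⁺: FH→EJ adds E, J; FHJ→K adds K; FHK→EM adds M; EJM→FGK adds G → {E, F, G, H, J, K, M}. Minimal: {H}⁺ = {H}; {F}⁺ = {F} — none reach the full schema.
{G, H, K}⁺: GHK→F adds F; FH→EJ adds E, J; FHK→EM adds M → {E, F, G, H, J, K, M}. Minimal: {H, K}⁺ = {H, K}; {G, K}⁺ = {G, K}; {G, H}⁺ = {G, H} — none reach the full schema.
{E, H, J, M}⁺: EJM→G adds G; EJM→FGK adds F, K → {E, F, G, H, J, K, M}. Minimal: {H, J, M}⁺ = {H, J, M}; {E, J, M}⁺ = {E, F, G, J, K, M}; {E, H, M}⁺ = {E, H, M}; … — none reach the full schema.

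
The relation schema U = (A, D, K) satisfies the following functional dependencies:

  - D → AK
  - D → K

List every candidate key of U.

Attribute D never appears on the right-hand side of any dependency, so D must belong to every candidate key.
{D}⁺ = {A, D, K}, which is all of the schema, so {D} is the only candidate key.

D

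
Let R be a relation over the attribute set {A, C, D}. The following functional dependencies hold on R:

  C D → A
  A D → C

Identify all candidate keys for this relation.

(A, D), (C, D)

{A, D}⁺: AD→C adds C → {A, C, D}.
{C, D}⁺: CD→A adds A → {A, C, D}.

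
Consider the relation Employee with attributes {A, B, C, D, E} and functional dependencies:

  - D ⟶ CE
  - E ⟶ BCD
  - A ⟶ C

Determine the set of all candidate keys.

Attribute A never appears on the right-hand side of any dependency, so A must belong to every candidate key.
{A}⁺ = {A, C}, which is not all of the schema, so we must add further attributes.
{A, D}⁺: D→CE adds C, E; E→BCD adds B → {A, B, C, D, E}. Minimal: {D}⁺ = {B, C, D, E}; {A}⁺ = {A, C} — none reach the full schema.
{A, E}⁺: E→BCD adds B, C, D → {A, B, C, D, E}. Minimal: {E}⁺ = {B, C, D, E}; {A}⁺ = {A, C} — none reach the full schema.

{A, D}, {A, E}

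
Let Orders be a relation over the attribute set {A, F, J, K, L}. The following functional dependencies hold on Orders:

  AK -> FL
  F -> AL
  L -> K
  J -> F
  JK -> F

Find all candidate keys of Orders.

{J}

Attribute J never appears on the right-hand side of any dependency, so J must belong to every candidate key.
{J}⁺ = {A, F, J, K, L}, which is all of the schema, so {J} is the only candidate key.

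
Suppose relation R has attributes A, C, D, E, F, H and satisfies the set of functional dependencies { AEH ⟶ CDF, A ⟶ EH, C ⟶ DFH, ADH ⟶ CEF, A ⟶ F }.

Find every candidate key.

{A}

Attribute A never appears on the right-hand side of any dependency, so A must belong to every candidate key.
{A}⁺ = {A, C, D, E, F, H}, which is all of the schema, so {A} is the only candidate key.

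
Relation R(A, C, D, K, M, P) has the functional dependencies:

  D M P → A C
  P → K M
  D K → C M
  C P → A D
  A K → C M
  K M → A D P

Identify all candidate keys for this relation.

{P}⁺: P→KM adds K, M; KM→ADP adds A, D; DMP→AC adds C → {A, C, D, K, M, P}.
{A, K}⁺: AK→CM adds C, M; KM→ADP adds D, P → {A, C, D, K, M, P}.
{D, K}⁺: DK→CM adds C, M; KM→ADP adds A, P → {A, C, D, K, M, P}.
{K, M}⁺: KM→ADP adds A, D, P; DMP→AC adds C → {A, C, D, K, M, P}.
Any other superkey contains one of these as a subset, so there are no further candidate keys.

P, AK, DK, KM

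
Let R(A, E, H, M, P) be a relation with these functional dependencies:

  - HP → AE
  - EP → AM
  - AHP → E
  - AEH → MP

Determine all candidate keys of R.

{H, P}⁺: HP→AE adds A, E; EP→AM adds M → {A, E, H, M, P}. Minimal: {P}⁺ = {P}; {H}⁺ = {H} — none reach the full schema.
{A, E, H}⁺: AEH→MP adds M, P → {A, E, H, M, P}. Minimal: {E, H}⁺ = {E, H}; {A, H}⁺ = {A, H}; {A, E}⁺ = {A, E} — none reach the full schema.

(H, P); (A, E, H)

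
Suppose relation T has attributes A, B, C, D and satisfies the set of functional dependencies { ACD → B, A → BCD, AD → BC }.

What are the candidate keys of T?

{A}

{A}⁺: A→BCD adds B, C, D → {A, B, C, D}.
No other minimal superkey exists.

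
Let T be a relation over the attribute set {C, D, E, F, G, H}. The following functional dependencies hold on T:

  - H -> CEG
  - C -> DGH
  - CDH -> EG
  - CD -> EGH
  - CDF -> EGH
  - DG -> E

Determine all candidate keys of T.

{C, F}; {F, H}

Attribute F never appears on the right-hand side of any dependency, so F must belong to every candidate key.
{F}⁺ = {F}, which is not all of the schema, so we must add further attributes.
{C, F}⁺: C→DGH adds D, G, H; CDH→EG adds E → {C, D, E, F, G, H}.
{F, H}⁺: H→CEG adds C, E, G; C→DGH adds D → {C, D, E, F, G, H}.
Any other superkey contains one of these as a subset, so there are no further candidate keys.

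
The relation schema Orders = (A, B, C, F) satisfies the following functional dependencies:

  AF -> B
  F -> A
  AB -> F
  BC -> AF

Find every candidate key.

Attribute C never appears on the right-hand side of any dependency, so C must belong to every candidate key.
{C}⁺ = {C}, which is not all of the schema, so we must add further attributes.
{B, C}⁺: BC→AF adds A, F → {A, B, C, F}. Minimal: {C}⁺ = {C}; {B}⁺ = {B} — none reach the full schema.
{C, F}⁺: F→A adds A; AF→B adds B → {A, B, C, F}. Minimal: {F}⁺ = {A, B, F}; {C}⁺ = {C} — none reach the full schema.

BC; CF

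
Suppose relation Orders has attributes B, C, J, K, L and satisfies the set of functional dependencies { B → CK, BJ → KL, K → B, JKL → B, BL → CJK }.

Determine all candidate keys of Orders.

{B, J}; {B, L}; {J, K}; {K, L}

{B, J}⁺: B→CK adds C, K; BJ→KL adds L → {B, C, J, K, L}.
{B, L}⁺: B→CK adds C, K; BL→CJK adds J → {B, C, J, K, L}.
{J, K}⁺: K→B adds B; B→CK adds C; BJ→KL adds L → {B, C, J, K, L}.
{K, L}⁺: K→B adds B; BL→CJK adds C, J → {B, C, J, K, L}.
Any other superkey contains one of these as a subset, so there are no further candidate keys.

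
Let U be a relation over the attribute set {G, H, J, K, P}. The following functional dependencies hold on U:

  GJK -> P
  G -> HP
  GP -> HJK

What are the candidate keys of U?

G

Attribute G never appears on the right-hand side of any dependency, so G must belong to every candidate key.
{G}⁺ = {G, H, J, K, P}, which is all of the schema, so {G} is the only candidate key.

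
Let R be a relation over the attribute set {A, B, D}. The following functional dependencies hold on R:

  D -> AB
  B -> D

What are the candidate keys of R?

{B}, {D}

{B}⁺: B→D adds D; D→AB adds A → {A, B, D}.
{D}⁺: D→AB adds A, B → {A, B, D}.
Any other superkey contains one of these as a subset, so there are no further candidate keys.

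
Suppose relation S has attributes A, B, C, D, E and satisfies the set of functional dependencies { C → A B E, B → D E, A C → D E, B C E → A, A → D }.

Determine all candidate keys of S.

(C)

Attribute C never appears on the right-hand side of any dependency, so C must belong to every candidate key.
{C}⁺ = {A, B, C, D, E}, which is all of the schema, so {C} is the only candidate key.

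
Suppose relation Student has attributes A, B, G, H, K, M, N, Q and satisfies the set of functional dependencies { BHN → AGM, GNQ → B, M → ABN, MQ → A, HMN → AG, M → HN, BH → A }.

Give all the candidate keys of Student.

{K, M, Q}, {B, H, K, N, Q}, {G, H, K, N, Q}

Attributes K, Q never appear on any right-hand side, so every candidate key must contain {K, Q}.
{K, Q}⁺ = {K, Q}, which is not all of the schema, so we must add further attributes.
{K, M, Q}⁺: M→ABN adds A, B, N; M→HN adds H; BHN→AGM adds G → {A, B, G, H, K, M, N, Q}. Minimal: {M, Q}⁺ = {A, B, G, H, M, N, Q}; {K, Q}⁺ = {K, Q}; {K, M}⁺ = {A, B, G, H, K, M, N} — none reach the full schema.
{B, H, K, N, Q}⁺: BHN→AGM adds A, G, M → {A, B, G, H, K, M, N, Q}. Minimal: {H, K, N, Q}⁺ = {H, K, N, Q}; {B, K, N, Q}⁺ = {B, K, N, Q}; {B, H, N, Q}⁺ = {A, B, G, H, M, N, Q}; … — none reach the full schema.
{G, H, K, N, Q}⁺: GNQ→B adds B; BH→A adds A; BHN→AGM adds M → {A, B, G, H, K, M, N, Q}. Minimal: {H, K, N, Q}⁺ = {H, K, N, Q}; {G, K, N, Q}⁺ = {B, G, K, N, Q}; {G, H, N, Q}⁺ = {A, B, G, H, M, N, Q}; … — none reach the full schema.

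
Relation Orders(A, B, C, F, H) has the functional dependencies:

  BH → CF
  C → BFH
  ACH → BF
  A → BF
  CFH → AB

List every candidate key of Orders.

{C}⁺: C→BFH adds B, F, H; CFH→AB adds A → {A, B, C, F, H}.
{A, H}⁺: A→BF adds B, F; BH→CF adds C → {A, B, C, F, H}.
{B, H}⁺: BH→CF adds C, F; CFH→AB adds A → {A, B, C, F, H}.

C; AH; BH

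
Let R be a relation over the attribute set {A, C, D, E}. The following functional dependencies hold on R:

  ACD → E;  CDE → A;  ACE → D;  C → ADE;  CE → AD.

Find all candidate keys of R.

(C)

Attribute C never appears on the right-hand side of any dependency, so C must belong to every candidate key.
{C}⁺ = {A, C, D, E}, which is all of the schema, so {C} is the only candidate key.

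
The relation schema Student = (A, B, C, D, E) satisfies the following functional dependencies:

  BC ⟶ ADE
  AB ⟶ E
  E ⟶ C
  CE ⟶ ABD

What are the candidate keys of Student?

{E}, {A, B}, {B, C}

{E}⁺: E→C adds C; CE→ABD adds A, B, D → {A, B, C, D, E}.
{A, B}⁺: AB→E adds E; E→C adds C; CE→ABD adds D → {A, B, C, D, E}. Minimal: {B}⁺ = {B}; {A}⁺ = {A} — none reach the full schema.
{B, C}⁺: BC→ADE adds A, D, E → {A, B, C, D, E}. Minimal: {C}⁺ = {C}; {B}⁺ = {B} — none reach the full schema.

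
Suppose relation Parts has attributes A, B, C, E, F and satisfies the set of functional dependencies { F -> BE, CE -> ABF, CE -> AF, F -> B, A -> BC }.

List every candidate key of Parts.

{A, E}⁺: A→BC adds B, C; CE→ABF adds F → {A, B, C, E, F}. Minimal: {E}⁺ = {E}; {A}⁺ = {A, B, C} — none reach the full schema.
{A, F}⁺: F→BE adds B, E; A→BC adds C → {A, B, C, E, F}. Minimal: {F}⁺ = {B, E, F}; {A}⁺ = {A, B, C} — none reach the full schema.
{C, E}⁺: CE→ABF adds A, B, F → {A, B, C, E, F}. Minimal: {E}⁺ = {E}; {C}⁺ = {C} — none reach the full schema.
{C, F}⁺: F→BE adds B, E; CE→ABF adds A → {A, B, C, E, F}. Minimal: {F}⁺ = {B, E, F}; {C}⁺ = {C} — none reach the full schema.
Any other superkey contains one of these as a subset, so there are no further candidate keys.

{A, E}, {A, F}, {C, E}, {C, F}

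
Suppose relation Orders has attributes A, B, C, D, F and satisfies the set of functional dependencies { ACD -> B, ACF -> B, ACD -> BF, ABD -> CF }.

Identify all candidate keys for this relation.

ABD, ACD

{A, B, D}⁺: ABD→CF adds C, F → {A, B, C, D, F}.
{A, C, D}⁺: ACD→B adds B; ACD→BF adds F → {A, B, C, D, F}.
Any other superkey contains one of these as a subset, so there are no further candidate keys.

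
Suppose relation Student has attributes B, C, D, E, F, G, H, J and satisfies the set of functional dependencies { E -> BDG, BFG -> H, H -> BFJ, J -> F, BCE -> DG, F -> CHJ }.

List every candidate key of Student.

EF, EH, EJ

Attribute E never appears on the right-hand side of any dependency, so E must belong to every candidate key.
{E}⁺ = {B, D, E, G}, which is not all of the schema, so we must add further attributes.
{E, F}⁺: E→BDG adds B, D, G; BFG→H adds H; H→BFJ adds J; F→CHJ adds C → {B, C, D, E, F, G, H, J}.
{E, H}⁺: E→BDG adds B, D, G; H→BFJ adds F, J; F→CHJ adds C → {B, C, D, E, F, G, H, J}.
{E, J}⁺: E→BDG adds B, D, G; J→F adds F; F→CHJ adds C, H → {B, C, D, E, F, G, H, J}.
Any other superkey contains one of these as a subset, so there are no further candidate keys.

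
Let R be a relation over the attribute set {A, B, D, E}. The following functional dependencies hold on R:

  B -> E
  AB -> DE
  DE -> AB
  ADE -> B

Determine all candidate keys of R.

(A, B), (B, D), (D, E)

{A, B}⁺: B→E adds E; AB→DE adds D → {A, B, D, E}.
{B, D}⁺: B→E adds E; DE→AB adds A → {A, B, D, E}.
{D, E}⁺: DE→AB adds A, B → {A, B, D, E}.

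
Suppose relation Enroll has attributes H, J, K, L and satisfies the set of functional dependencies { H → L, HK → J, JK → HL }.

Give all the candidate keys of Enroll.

Attribute K never appears on the right-hand side of any dependency, so K must belong to every candidate key.
{K}⁺ = {K}, which is not all of the schema, so we must add further attributes.
{H, K}⁺: H→L adds L; HK→J adds J → {H, J, K, L}. Minimal: {K}⁺ = {K}; {H}⁺ = {H, L} — none reach the full schema.
{J, K}⁺: JK→HL adds H, L → {H, J, K, L}. Minimal: {K}⁺ = {K}; {J}⁺ = {J} — none reach the full schema.

{H, K}; {J, K}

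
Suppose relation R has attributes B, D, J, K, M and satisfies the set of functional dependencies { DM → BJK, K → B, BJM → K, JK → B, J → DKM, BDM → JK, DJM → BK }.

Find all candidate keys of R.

(J), (D, M)

{J}⁺: J→DKM adds D, K, M; DJM→BK adds B → {B, D, J, K, M}.
{D, M}⁺: DM→BJK adds B, J, K → {B, D, J, K, M}.
Any other superkey contains one of these as a subset, so there are no further candidate keys.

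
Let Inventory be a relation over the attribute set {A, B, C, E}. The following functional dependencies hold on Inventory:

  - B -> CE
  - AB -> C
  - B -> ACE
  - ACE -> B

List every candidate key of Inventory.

{B}⁺: B→CE adds C, E; B→ACE adds A → {A, B, C, E}.
{A, C, E}⁺: ACE→B adds B → {A, B, C, E}. Minimal: {C, E}⁺ = {C, E}; {A, E}⁺ = {A, E}; {A, C}⁺ = {A, C} — none reach the full schema.

B, ACE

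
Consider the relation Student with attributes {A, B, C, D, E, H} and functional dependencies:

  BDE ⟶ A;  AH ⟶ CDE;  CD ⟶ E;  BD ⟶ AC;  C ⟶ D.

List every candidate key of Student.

Attributes B, H never appear on any right-hand side, so every candidate key must contain {B, H}.
{B, H}⁺ = {B, H}, which is not all of the schema, so we must add further attributes.
{A, B, H}⁺: AH→CDE adds C, D, E → {A, B, C, D, E, H}.
{B, C, H}⁺: C→D adds D; CD→E adds E; BD→AC adds A → {A, B, C, D, E, H}.
{B, D, H}⁺: BD→AC adds A, C; AH→CDE adds E → {A, B, C, D, E, H}.

{A, B, H}, {B, C, H}, {B, D, H}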